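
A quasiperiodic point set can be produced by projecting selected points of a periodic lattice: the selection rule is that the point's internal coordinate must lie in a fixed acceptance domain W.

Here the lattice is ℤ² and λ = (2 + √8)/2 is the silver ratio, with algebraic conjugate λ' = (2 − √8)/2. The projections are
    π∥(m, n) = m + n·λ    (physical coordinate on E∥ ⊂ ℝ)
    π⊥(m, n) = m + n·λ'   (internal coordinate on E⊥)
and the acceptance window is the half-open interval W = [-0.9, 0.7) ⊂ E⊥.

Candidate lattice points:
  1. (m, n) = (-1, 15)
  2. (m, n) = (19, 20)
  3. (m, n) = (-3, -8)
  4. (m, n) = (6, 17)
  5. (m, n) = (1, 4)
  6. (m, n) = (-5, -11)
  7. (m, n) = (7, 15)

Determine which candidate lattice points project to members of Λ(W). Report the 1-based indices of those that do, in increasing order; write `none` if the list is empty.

3, 5, 6

Compute λ' = (2−√8)/2 = -0.41421, so π⊥(m,n) = m -0.41421·n.
#1 (-1,15): internal coord -1 + (15)·λ' = -7.21320; -7.21320 ∉ [-0.9, 0.7) → out
#2 (19,20): internal coord 19 + (20)·λ' = +10.71573; +10.71573 ∉ [-0.9, 0.7) → out
#3 (-3,-8): internal coord -3 + (-8)·λ' = +0.31371; +0.31371 ∈ [-0.9, 0.7) → IN Λ
#4 (6,17): internal coord 6 + (17)·λ' = -1.04163; -1.04163 ∉ [-0.9, 0.7) → out
#5 (1,4): internal coord 1 + (4)·λ' = -0.65685; -0.65685 ∈ [-0.9, 0.7) → IN Λ
#6 (-5,-11): internal coord -5 + (-11)·λ' = -0.44365; -0.44365 ∈ [-0.9, 0.7) → IN Λ
#7 (7,15): internal coord 7 + (15)·λ' = +0.78680; +0.78680 ∉ [-0.9, 0.7) → out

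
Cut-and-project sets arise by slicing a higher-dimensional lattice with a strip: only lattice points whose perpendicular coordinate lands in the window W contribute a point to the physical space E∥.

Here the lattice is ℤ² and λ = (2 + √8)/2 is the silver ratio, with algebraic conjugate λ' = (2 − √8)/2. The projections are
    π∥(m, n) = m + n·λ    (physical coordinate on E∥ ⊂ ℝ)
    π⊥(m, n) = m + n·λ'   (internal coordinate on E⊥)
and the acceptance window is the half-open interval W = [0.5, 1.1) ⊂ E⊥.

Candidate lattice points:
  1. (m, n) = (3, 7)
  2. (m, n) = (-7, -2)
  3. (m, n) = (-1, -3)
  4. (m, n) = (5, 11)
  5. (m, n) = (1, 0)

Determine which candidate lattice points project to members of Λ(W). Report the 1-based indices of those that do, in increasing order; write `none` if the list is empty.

Numerically λ ≈ 2.4142 and λ' = −1/λ ≈ -0.4142.
candidate 1: (m,n)=(3,7) → π∥ = 3+7·λ ≈ 19.8995, π⊥ = 3+7·λ' ≈ 0.1005 ∉ [0.5, 1.1) ⇒ out
candidate 2: (m,n)=(-7,-2) → π∥ = -7-2·λ ≈ -11.8284, π⊥ = -7-2·λ' ≈ -6.1716 ∉ [0.5, 1.1) ⇒ out
candidate 3: (m,n)=(-1,-3) → π∥ = -1-3·λ ≈ -8.2426, π⊥ = -1-3·λ' ≈ 0.2426 ∉ [0.5, 1.1) ⇒ out
candidate 4: (m,n)=(5,11) → π∥ = 5+11·λ ≈ 31.5563, π⊥ = 5+11·λ' ≈ 0.4437 ∉ [0.5, 1.1) ⇒ out
candidate 5: (m,n)=(1,0) → π∥ = 1+0·λ ≈ 1.0000, π⊥ = 1+0·λ' ≈ 1.0000 ∈ [0.5, 1.1) ⇒ IN Λ

5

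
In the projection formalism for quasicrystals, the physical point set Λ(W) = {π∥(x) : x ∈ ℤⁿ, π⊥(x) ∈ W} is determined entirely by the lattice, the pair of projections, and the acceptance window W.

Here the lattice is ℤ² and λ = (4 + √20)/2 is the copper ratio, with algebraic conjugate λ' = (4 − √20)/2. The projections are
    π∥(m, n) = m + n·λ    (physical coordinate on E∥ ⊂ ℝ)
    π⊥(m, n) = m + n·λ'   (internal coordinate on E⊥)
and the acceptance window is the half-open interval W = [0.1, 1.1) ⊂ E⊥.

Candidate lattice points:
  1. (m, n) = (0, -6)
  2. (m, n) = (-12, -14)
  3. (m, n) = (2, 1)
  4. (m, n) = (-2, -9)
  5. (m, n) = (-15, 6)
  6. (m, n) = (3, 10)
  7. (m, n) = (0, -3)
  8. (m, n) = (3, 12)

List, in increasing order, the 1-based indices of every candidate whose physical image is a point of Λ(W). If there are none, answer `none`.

λ' = (4−√20)/2 ≈ -0.23607.
[1] lift (0,-6): star map gives 1.41641; window check 0.1 ≤ 1.41641 < 1.1 is false → out
[2] lift (-12,-14): star map gives -8.69505; window check 0.1 ≤ -8.69505 < 1.1 is false → out
[3] lift (2,1): star map gives 1.76393; window check 0.1 ≤ 1.76393 < 1.1 is false → out
[4] lift (-2,-9): star map gives 0.12461; window check 0.1 ≤ 0.12461 < 1.1 is true → IN Λ
[5] lift (-15,6): star map gives -16.41641; window check 0.1 ≤ -16.41641 < 1.1 is false → out
[6] lift (3,10): star map gives 0.63932; window check 0.1 ≤ 0.63932 < 1.1 is true → IN Λ
[7] lift (0,-3): star map gives 0.70820; window check 0.1 ≤ 0.70820 < 1.1 is true → IN Λ
[8] lift (3,12): star map gives 0.16718; window check 0.1 ≤ 0.16718 < 1.1 is true → IN Λ

4, 6, 7, 8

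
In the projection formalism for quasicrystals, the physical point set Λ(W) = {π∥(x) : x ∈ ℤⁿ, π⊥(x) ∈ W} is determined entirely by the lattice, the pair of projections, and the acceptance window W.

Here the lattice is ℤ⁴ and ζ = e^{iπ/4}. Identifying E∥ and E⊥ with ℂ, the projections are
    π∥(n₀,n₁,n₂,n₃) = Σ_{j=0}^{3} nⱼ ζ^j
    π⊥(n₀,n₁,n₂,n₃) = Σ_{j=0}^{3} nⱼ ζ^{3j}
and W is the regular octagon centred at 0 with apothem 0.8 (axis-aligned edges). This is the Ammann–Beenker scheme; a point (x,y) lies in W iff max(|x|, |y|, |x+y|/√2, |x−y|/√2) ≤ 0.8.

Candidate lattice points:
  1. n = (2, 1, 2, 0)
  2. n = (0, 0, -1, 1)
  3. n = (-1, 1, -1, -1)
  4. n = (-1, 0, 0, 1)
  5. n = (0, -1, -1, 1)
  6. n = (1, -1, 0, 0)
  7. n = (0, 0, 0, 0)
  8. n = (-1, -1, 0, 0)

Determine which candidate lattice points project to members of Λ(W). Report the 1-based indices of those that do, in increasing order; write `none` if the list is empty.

With ζ = e^{iπ/4} the internal vectors are ζ^0,ζ^3,ζ^6,ζ^9.
candidate 1: n = (2, 1, 2, 0) → π⊥ ≈ (+1.292893, -1.292893); max(|x|,|y|,|x±y|/√2) = 1.828427 > 0.8 ⇒ ∉ W
candidate 2: n = (0, 0, -1, 1) → π⊥ ≈ (+0.707107, +1.707107); max(|x|,|y|,|x±y|/√2) = 1.707107 > 0.8 ⇒ ∉ W
candidate 3: n = (-1, 1, -1, -1) → π⊥ ≈ (-2.414214, +1.000000); max(|x|,|y|,|x±y|/√2) = 2.414214 > 0.8 ⇒ ∉ W
candidate 4: n = (-1, 0, 0, 1) → π⊥ ≈ (-0.292893, +0.707107); max(|x|,|y|,|x±y|/√2) = 0.707107 ≤ 0.8 ⇒ ∈ W
candidate 5: n = (0, -1, -1, 1) → π⊥ ≈ (+1.414214, +1.000000); max(|x|,|y|,|x±y|/√2) = 1.707107 > 0.8 ⇒ ∉ W
candidate 6: n = (1, -1, 0, 0) → π⊥ ≈ (+1.707107, -0.707107); max(|x|,|y|,|x±y|/√2) = 1.707107 > 0.8 ⇒ ∉ W
candidate 7: n = (0, 0, 0, 0) → π⊥ ≈ (+0.000000, +0.000000); max(|x|,|y|,|x±y|/√2) = 0.000000 ≤ 0.8 ⇒ ∈ W
candidate 8: n = (-1, -1, 0, 0) → π⊥ ≈ (-0.292893, -0.707107); max(|x|,|y|,|x±y|/√2) = 0.707107 ≤ 0.8 ⇒ ∈ W

4, 7, 8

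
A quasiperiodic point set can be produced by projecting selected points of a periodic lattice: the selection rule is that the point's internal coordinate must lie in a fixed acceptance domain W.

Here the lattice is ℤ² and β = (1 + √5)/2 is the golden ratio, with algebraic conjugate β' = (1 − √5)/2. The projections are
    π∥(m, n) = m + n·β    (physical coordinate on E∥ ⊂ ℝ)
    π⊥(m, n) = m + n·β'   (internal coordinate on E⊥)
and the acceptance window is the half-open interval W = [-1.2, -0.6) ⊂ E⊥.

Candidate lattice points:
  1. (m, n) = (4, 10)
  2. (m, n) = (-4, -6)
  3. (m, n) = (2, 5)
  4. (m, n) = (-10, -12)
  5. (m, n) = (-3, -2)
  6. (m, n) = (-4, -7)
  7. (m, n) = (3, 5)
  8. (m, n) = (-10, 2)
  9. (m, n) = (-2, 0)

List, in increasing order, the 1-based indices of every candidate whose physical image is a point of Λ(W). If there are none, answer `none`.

3

Compute β' = (1−√5)/2 = -0.618034, so π⊥(m,n) = m -0.618034·n.
[1] lift (4,10): star map gives -2.180340; window check -1.2 ≤ -2.180340 < -0.6 is false → out
[2] lift (-4,-6): star map gives -0.291796; window check -1.2 ≤ -0.291796 < -0.6 is false → out
[3] lift (2,5): star map gives -1.090170; window check -1.2 ≤ -1.090170 < -0.6 is true → IN Λ
[4] lift (-10,-12): star map gives -2.583592; window check -1.2 ≤ -2.583592 < -0.6 is false → out
[5] lift (-3,-2): star map gives -1.763932; window check -1.2 ≤ -1.763932 < -0.6 is false → out
[6] lift (-4,-7): star map gives 0.326238; window check -1.2 ≤ 0.326238 < -0.6 is false → out
[7] lift (3,5): star map gives -0.090170; window check -1.2 ≤ -0.090170 < -0.6 is false → out
[8] lift (-10,2): star map gives -11.236068; window check -1.2 ≤ -11.236068 < -0.6 is false → out
[9] lift (-2,0): star map gives -2.000000; window check -1.2 ≤ -2.000000 < -0.6 is false → out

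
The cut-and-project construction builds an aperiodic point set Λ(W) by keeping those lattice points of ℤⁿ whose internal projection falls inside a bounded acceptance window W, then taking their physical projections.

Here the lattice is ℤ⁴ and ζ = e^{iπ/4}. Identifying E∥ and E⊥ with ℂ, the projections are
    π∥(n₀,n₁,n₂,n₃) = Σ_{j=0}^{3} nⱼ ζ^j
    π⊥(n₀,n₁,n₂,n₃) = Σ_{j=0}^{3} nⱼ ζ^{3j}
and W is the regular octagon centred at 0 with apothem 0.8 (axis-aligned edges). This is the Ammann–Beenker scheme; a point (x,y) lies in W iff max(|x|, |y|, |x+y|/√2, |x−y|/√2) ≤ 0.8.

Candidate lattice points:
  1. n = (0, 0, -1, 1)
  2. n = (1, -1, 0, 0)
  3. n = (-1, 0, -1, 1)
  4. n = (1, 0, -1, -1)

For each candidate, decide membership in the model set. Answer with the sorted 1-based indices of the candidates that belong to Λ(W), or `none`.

4

With ζ = e^{iπ/4} the internal vectors are ζ^0,ζ^3,ζ^6,ζ^9.
candidate 1: n = (0, 0, -1, 1) → π⊥ ≈ (+0.70711, +1.70711); max(|x|,|y|,|x±y|/√2) = 1.70711 > 0.8 ⇒ ∉ W
candidate 2: n = (1, -1, 0, 0) → π⊥ ≈ (+1.70711, -0.70711); max(|x|,|y|,|x±y|/√2) = 1.70711 > 0.8 ⇒ ∉ W
candidate 3: n = (-1, 0, -1, 1) → π⊥ ≈ (-0.29289, +1.70711); max(|x|,|y|,|x±y|/√2) = 1.70711 > 0.8 ⇒ ∉ W
candidate 4: n = (1, 0, -1, -1) → π⊥ ≈ (+0.29289, +0.29289); max(|x|,|y|,|x±y|/√2) = 0.41421 ≤ 0.8 ⇒ ∈ W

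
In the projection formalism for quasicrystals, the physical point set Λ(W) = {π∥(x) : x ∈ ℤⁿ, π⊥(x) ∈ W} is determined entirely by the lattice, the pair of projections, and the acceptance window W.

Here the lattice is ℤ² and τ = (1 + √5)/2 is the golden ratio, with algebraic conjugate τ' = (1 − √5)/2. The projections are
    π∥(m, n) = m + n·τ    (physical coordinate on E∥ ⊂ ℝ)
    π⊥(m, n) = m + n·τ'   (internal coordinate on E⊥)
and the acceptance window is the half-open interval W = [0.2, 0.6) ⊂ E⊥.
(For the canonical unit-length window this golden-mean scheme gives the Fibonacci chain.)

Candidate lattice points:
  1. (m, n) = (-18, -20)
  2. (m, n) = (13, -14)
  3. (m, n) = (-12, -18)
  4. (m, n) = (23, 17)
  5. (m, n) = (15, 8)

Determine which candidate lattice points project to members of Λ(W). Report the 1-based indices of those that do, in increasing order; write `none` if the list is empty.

none

Numerically τ ≈ 1.61803 and τ' = −1/τ ≈ -0.61803.
candidate 1: (m,n)=(-18,-20) → π∥ = -18-20·τ ≈ -50.36068, π⊥ = -18-20·τ' ≈ -5.63932 ∉ [0.2, 0.6) ⇒ out
candidate 2: (m,n)=(13,-14) → π∥ = 13-14·τ ≈ -9.65248, π⊥ = 13-14·τ' ≈ 21.65248 ∉ [0.2, 0.6) ⇒ out
candidate 3: (m,n)=(-12,-18) → π∥ = -12-18·τ ≈ -41.12461, π⊥ = -12-18·τ' ≈ -0.87539 ∉ [0.2, 0.6) ⇒ out
candidate 4: (m,n)=(23,17) → π∥ = 23+17·τ ≈ 50.50658, π⊥ = 23+17·τ' ≈ 12.49342 ∉ [0.2, 0.6) ⇒ out
candidate 5: (m,n)=(15,8) → π∥ = 15+8·τ ≈ 27.94427, π⊥ = 15+8·τ' ≈ 10.05573 ∉ [0.2, 0.6) ⇒ out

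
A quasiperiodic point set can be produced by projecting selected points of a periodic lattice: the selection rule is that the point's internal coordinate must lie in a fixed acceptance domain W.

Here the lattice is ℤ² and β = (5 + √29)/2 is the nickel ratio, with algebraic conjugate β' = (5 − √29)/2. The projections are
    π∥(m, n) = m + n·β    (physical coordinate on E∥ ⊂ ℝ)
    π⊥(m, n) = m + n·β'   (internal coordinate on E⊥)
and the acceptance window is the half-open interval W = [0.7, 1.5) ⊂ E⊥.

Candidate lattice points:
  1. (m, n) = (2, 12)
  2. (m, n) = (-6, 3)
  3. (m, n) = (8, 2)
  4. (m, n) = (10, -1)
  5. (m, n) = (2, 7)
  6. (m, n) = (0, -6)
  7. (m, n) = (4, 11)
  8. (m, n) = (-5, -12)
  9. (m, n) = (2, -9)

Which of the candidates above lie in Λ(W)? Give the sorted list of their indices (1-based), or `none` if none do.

6

Compute β' = (5−√29)/2 = -0.19258, so π⊥(m,n) = m -0.19258·n.
candidate 1: (m,n)=(2,12) → π∥ = 2+12·β ≈ 64.31099, π⊥ = 2+12·β' ≈ -0.31099 ∉ [0.7, 1.5) ⇒ out
candidate 2: (m,n)=(-6,3) → π∥ = -6+3·β ≈ 9.57775, π⊥ = -6+3·β' ≈ -6.57775 ∉ [0.7, 1.5) ⇒ out
candidate 3: (m,n)=(8,2) → π∥ = 8+2·β ≈ 18.38516, π⊥ = 8+2·β' ≈ 7.61484 ∉ [0.7, 1.5) ⇒ out
candidate 4: (m,n)=(10,-1) → π∥ = 10-1·β ≈ 4.80742, π⊥ = 10-1·β' ≈ 10.19258 ∉ [0.7, 1.5) ⇒ out
candidate 5: (m,n)=(2,7) → π∥ = 2+7·β ≈ 38.34808, π⊥ = 2+7·β' ≈ 0.65192 ∉ [0.7, 1.5) ⇒ out
candidate 6: (m,n)=(0,-6) → π∥ = 0-6·β ≈ -31.15549, π⊥ = 0-6·β' ≈ 1.15549 ∈ [0.7, 1.5) ⇒ IN Λ
candidate 7: (m,n)=(4,11) → π∥ = 4+11·β ≈ 61.11841, π⊥ = 4+11·β' ≈ 1.88159 ∉ [0.7, 1.5) ⇒ out
candidate 8: (m,n)=(-5,-12) → π∥ = -5-12·β ≈ -67.31099, π⊥ = -5-12·β' ≈ -2.68901 ∉ [0.7, 1.5) ⇒ out
candidate 9: (m,n)=(2,-9) → π∥ = 2-9·β ≈ -44.73324, π⊥ = 2-9·β' ≈ 3.73324 ∉ [0.7, 1.5) ⇒ out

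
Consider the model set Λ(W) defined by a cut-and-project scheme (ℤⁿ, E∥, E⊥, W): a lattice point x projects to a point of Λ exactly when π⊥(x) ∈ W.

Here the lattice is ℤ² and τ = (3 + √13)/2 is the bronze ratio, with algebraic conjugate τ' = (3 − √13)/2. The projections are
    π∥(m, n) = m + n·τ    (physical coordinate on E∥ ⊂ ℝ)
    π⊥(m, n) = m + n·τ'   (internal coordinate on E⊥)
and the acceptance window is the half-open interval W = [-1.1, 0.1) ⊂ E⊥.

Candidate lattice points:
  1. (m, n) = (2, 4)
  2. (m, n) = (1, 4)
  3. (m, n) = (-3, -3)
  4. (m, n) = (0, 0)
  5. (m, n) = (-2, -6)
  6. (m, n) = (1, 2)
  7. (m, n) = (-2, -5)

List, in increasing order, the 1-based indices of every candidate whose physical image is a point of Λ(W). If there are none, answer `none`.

2, 4, 5, 7

Compute τ' = (3−√13)/2 = -0.30278, so π⊥(m,n) = m -0.30278·n.
[1] lift (2,4): star map gives 0.78890; window check -1.1 ≤ 0.78890 < 0.1 is false → out
[2] lift (1,4): star map gives -0.21110; window check -1.1 ≤ -0.21110 < 0.1 is true → IN Λ
[3] lift (-3,-3): star map gives -2.09167; window check -1.1 ≤ -2.09167 < 0.1 is false → out
[4] lift (0,0): star map gives 0.00000; window check -1.1 ≤ 0.00000 < 0.1 is true → IN Λ
[5] lift (-2,-6): star map gives -0.18335; window check -1.1 ≤ -0.18335 < 0.1 is true → IN Λ
[6] lift (1,2): star map gives 0.39445; window check -1.1 ≤ 0.39445 < 0.1 is false → out
[7] lift (-2,-5): star map gives -0.48612; window check -1.1 ≤ -0.48612 < 0.1 is true → IN Λ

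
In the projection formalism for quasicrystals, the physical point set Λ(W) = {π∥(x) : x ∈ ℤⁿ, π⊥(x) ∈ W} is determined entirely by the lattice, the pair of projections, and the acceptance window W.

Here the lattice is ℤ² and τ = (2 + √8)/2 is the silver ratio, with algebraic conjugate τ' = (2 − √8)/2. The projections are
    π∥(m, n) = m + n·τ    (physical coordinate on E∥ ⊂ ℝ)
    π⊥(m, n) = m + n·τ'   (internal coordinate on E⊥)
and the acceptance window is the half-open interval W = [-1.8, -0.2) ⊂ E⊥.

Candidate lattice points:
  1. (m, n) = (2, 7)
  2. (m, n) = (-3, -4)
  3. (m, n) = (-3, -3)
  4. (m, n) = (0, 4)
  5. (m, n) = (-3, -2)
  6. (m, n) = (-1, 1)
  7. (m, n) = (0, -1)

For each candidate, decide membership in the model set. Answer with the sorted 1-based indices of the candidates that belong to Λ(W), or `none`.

1, 2, 3, 4, 6

Compute τ' = (2−√8)/2 = -0.414214, so π⊥(m,n) = m -0.414214·n.
candidate 1: (m,n)=(2,7) → π∥ = 2+7·τ ≈ 18.899495, π⊥ = 2+7·τ' ≈ -0.899495 ∈ [-1.8, -0.2) ⇒ IN Λ
candidate 2: (m,n)=(-3,-4) → π∥ = -3-4·τ ≈ -12.656854, π⊥ = -3-4·τ' ≈ -1.343146 ∈ [-1.8, -0.2) ⇒ IN Λ
candidate 3: (m,n)=(-3,-3) → π∥ = -3-3·τ ≈ -10.242641, π⊥ = -3-3·τ' ≈ -1.757359 ∈ [-1.8, -0.2) ⇒ IN Λ
candidate 4: (m,n)=(0,4) → π∥ = 0+4·τ ≈ 9.656854, π⊥ = 0+4·τ' ≈ -1.656854 ∈ [-1.8, -0.2) ⇒ IN Λ
candidate 5: (m,n)=(-3,-2) → π∥ = -3-2·τ ≈ -7.828427, π⊥ = -3-2·τ' ≈ -2.171573 ∉ [-1.8, -0.2) ⇒ out
candidate 6: (m,n)=(-1,1) → π∥ = -1+1·τ ≈ 1.414214, π⊥ = -1+1·τ' ≈ -1.414214 ∈ [-1.8, -0.2) ⇒ IN Λ
candidate 7: (m,n)=(0,-1) → π∥ = 0-1·τ ≈ -2.414214, π⊥ = 0-1·τ' ≈ 0.414214 ∉ [-1.8, -0.2) ⇒ out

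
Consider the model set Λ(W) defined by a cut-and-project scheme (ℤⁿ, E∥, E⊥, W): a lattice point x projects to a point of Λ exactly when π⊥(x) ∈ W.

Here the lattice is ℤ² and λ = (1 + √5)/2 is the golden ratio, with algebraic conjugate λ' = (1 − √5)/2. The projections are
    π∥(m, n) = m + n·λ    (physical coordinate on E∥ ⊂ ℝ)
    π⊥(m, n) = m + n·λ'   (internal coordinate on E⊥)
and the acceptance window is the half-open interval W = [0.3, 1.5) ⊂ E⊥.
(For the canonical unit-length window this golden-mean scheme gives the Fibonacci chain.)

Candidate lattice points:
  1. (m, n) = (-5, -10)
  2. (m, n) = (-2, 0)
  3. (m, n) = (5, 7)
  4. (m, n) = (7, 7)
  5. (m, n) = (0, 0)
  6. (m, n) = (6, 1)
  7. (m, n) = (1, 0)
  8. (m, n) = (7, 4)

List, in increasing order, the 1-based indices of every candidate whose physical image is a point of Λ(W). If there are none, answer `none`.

Numerically λ ≈ 1.61803 and λ' = −1/λ ≈ -0.61803.
candidate 1: (m,n)=(-5,-10) → π∥ = -5-10·λ ≈ -21.18034, π⊥ = -5-10·λ' ≈ 1.18034 ∈ [0.3, 1.5) ⇒ IN Λ
candidate 2: (m,n)=(-2,0) → π∥ = -2+0·λ ≈ -2.00000, π⊥ = -2+0·λ' ≈ -2.00000 ∉ [0.3, 1.5) ⇒ out
candidate 3: (m,n)=(5,7) → π∥ = 5+7·λ ≈ 16.32624, π⊥ = 5+7·λ' ≈ 0.67376 ∈ [0.3, 1.5) ⇒ IN Λ
candidate 4: (m,n)=(7,7) → π∥ = 7+7·λ ≈ 18.32624, π⊥ = 7+7·λ' ≈ 2.67376 ∉ [0.3, 1.5) ⇒ out
candidate 5: (m,n)=(0,0) → π∥ = 0+0·λ ≈ 0.00000, π⊥ = 0+0·λ' ≈ 0.00000 ∉ [0.3, 1.5) ⇒ out
candidate 6: (m,n)=(6,1) → π∥ = 6+1·λ ≈ 7.61803, π⊥ = 6+1·λ' ≈ 5.38197 ∉ [0.3, 1.5) ⇒ out
candidate 7: (m,n)=(1,0) → π∥ = 1+0·λ ≈ 1.00000, π⊥ = 1+0·λ' ≈ 1.00000 ∈ [0.3, 1.5) ⇒ IN Λ
candidate 8: (m,n)=(7,4) → π∥ = 7+4·λ ≈ 13.47214, π⊥ = 7+4·λ' ≈ 4.52786 ∉ [0.3, 1.5) ⇒ out

1, 3, 7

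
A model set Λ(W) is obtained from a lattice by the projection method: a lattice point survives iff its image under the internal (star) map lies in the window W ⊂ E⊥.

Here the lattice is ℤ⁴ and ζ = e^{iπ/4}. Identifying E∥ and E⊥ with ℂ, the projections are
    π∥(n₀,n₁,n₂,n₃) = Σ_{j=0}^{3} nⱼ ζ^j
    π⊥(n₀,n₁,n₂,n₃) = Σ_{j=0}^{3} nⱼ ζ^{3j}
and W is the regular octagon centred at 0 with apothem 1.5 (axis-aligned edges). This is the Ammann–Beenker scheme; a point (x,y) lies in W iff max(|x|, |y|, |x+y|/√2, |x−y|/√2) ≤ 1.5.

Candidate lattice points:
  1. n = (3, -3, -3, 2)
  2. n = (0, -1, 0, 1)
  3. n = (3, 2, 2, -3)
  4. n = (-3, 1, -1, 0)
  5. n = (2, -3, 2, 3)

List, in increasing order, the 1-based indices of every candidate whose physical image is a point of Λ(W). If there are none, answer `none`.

2

With ζ = e^{iπ/4} the internal vectors are ζ^0,ζ^3,ζ^6,ζ^9.
candidate 1: n = (3, -3, -3, 2) → π⊥ ≈ (+6.535534, +2.292893); max(|x|,|y|,|x±y|/√2) = 6.535534 > 1.5 ⇒ ∉ W
candidate 2: n = (0, -1, 0, 1) → π⊥ ≈ (+1.414214, +0.000000); max(|x|,|y|,|x±y|/√2) = 1.414214 ≤ 1.5 ⇒ ∈ W
candidate 3: n = (3, 2, 2, -3) → π⊥ ≈ (-0.535534, -2.707107); max(|x|,|y|,|x±y|/√2) = 2.707107 > 1.5 ⇒ ∉ W
candidate 4: n = (-3, 1, -1, 0) → π⊥ ≈ (-3.707107, +1.707107); max(|x|,|y|,|x±y|/√2) = 3.828427 > 1.5 ⇒ ∉ W
candidate 5: n = (2, -3, 2, 3) → π⊥ ≈ (+6.242641, -2.000000); max(|x|,|y|,|x±y|/√2) = 6.242641 > 1.5 ⇒ ∉ W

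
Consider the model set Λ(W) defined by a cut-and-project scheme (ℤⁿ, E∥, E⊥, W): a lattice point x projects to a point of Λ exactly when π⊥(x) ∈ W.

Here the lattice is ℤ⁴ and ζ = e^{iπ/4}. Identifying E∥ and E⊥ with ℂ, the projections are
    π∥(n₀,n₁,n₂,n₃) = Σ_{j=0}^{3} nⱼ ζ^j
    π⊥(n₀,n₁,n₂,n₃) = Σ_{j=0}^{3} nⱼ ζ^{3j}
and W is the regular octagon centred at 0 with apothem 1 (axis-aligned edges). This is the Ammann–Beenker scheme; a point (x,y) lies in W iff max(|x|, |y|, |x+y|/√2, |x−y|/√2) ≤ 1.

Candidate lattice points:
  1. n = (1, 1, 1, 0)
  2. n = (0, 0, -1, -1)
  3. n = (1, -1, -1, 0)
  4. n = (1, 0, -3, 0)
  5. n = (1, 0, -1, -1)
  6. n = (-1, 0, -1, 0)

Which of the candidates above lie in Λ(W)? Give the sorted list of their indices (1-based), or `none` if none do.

π⊥(n) = n₀ + n₁ζ³ + n₂ζ⁶ + n₃ζ⁹ where ζ = e^{iπ/4}.
#1 (1, 1, 1, 0): internal (0.292893, -0.292893); octagon support 0.414214 vs apothem 1 → ∈ W
#2 (0, 0, -1, -1): internal (-0.707107, 0.292893); octagon support 0.707107 vs apothem 1 → ∈ W
#3 (1, -1, -1, 0): internal (1.707107, 0.292893); octagon support 1.707107 vs apothem 1 → ∉ W
#4 (1, 0, -3, 0): internal (1.000000, 3.000000); octagon support 3.000000 vs apothem 1 → ∉ W
#5 (1, 0, -1, -1): internal (0.292893, 0.292893); octagon support 0.414214 vs apothem 1 → ∈ W
#6 (-1, 0, -1, 0): internal (-1.000000, 1.000000); octagon support 1.414214 vs apothem 1 → ∉ W

1, 2, 5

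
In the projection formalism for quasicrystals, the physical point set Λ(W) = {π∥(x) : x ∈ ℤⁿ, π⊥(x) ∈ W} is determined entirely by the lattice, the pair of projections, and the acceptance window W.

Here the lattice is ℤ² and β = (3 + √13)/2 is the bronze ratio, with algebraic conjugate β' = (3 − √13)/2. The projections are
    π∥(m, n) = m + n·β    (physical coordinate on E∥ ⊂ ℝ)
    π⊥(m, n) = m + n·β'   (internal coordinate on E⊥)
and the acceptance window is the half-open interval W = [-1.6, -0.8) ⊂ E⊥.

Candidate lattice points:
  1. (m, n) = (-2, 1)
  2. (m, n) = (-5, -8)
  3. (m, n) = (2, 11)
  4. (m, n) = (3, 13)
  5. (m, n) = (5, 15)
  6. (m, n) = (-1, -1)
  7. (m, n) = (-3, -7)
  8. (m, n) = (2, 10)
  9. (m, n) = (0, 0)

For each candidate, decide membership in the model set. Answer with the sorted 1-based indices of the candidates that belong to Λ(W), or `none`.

Numerically β ≈ 3.30278 and β' = −1/β ≈ -0.30278.
[1] lift (-2,1): star map gives -2.30278; window check -1.6 ≤ -2.30278 < -0.8 is false → out
[2] lift (-5,-8): star map gives -2.57779; window check -1.6 ≤ -2.57779 < -0.8 is false → out
[3] lift (2,11): star map gives -1.33053; window check -1.6 ≤ -1.33053 < -0.8 is true → IN Λ
[4] lift (3,13): star map gives -0.93608; window check -1.6 ≤ -0.93608 < -0.8 is true → IN Λ
[5] lift (5,15): star map gives 0.45837; window check -1.6 ≤ 0.45837 < -0.8 is false → out
[6] lift (-1,-1): star map gives -0.69722; window check -1.6 ≤ -0.69722 < -0.8 is false → out
[7] lift (-3,-7): star map gives -0.88057; window check -1.6 ≤ -0.88057 < -0.8 is true → IN Λ
[8] lift (2,10): star map gives -1.02776; window check -1.6 ≤ -1.02776 < -0.8 is true → IN Λ
[9] lift (0,0): star map gives 0.00000; window check -1.6 ≤ 0.00000 < -0.8 is false → out

3, 4, 7, 8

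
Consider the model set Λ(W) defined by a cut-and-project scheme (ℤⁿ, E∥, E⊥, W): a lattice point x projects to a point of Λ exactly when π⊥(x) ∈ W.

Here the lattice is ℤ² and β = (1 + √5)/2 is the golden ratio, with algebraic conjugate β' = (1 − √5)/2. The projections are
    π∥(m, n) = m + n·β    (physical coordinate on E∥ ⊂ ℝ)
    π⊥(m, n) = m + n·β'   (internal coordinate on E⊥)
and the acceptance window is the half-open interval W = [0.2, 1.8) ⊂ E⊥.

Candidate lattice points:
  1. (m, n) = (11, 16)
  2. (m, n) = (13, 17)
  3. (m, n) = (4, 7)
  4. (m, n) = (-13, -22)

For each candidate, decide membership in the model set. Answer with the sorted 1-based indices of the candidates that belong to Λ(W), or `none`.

1, 4

β' = (1−√5)/2 ≈ -0.61803.
#1 (11,16): internal coord 11 + (16)·β' = +1.11146; +1.11146 ∈ [0.2, 1.8) → IN Λ
#2 (13,17): internal coord 13 + (17)·β' = +2.49342; +2.49342 ∉ [0.2, 1.8) → out
#3 (4,7): internal coord 4 + (7)·β' = -0.32624; -0.32624 ∉ [0.2, 1.8) → out
#4 (-13,-22): internal coord -13 + (-22)·β' = +0.59675; +0.59675 ∈ [0.2, 1.8) → IN Λ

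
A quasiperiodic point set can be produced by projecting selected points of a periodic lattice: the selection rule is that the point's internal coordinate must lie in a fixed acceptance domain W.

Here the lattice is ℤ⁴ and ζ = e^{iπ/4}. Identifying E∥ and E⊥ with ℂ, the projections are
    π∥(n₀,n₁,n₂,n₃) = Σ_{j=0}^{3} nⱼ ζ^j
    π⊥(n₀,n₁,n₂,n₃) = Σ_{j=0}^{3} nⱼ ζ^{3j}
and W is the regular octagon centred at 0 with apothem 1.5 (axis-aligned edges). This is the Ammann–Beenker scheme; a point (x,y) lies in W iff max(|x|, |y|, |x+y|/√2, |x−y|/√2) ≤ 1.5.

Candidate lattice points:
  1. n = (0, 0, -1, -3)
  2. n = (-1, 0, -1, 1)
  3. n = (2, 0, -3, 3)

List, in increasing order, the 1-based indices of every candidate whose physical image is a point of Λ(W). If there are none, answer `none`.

With ζ = e^{iπ/4} the internal vectors are ζ^0,ζ^3,ζ^6,ζ^9.
candidate 1: n = (0, 0, -1, -3) → π⊥ ≈ (-2.1213, -1.1213); max(|x|,|y|,|x±y|/√2) = 2.2929 > 1.5 ⇒ ∉ W
candidate 2: n = (-1, 0, -1, 1) → π⊥ ≈ (-0.2929, +1.7071); max(|x|,|y|,|x±y|/√2) = 1.7071 > 1.5 ⇒ ∉ W
candidate 3: n = (2, 0, -3, 3) → π⊥ ≈ (+4.1213, +5.1213); max(|x|,|y|,|x±y|/√2) = 6.5355 > 1.5 ⇒ ∉ W

none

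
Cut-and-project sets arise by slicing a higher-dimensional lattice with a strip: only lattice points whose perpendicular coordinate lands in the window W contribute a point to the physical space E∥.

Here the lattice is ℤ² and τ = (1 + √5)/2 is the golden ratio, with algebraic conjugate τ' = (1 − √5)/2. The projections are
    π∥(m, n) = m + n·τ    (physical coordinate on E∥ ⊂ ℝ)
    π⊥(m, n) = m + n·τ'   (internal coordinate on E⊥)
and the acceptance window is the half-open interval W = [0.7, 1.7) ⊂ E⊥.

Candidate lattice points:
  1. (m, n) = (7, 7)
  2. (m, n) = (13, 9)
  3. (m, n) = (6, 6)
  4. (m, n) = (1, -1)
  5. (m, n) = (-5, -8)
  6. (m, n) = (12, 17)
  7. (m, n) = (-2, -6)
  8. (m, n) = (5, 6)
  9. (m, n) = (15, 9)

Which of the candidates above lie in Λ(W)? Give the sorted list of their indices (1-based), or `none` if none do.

τ' = (1−√5)/2 ≈ -0.61803.
[1] lift (7,7): star map gives 2.67376; window check 0.7 ≤ 2.67376 < 1.7 is false → out
[2] lift (13,9): star map gives 7.43769; window check 0.7 ≤ 7.43769 < 1.7 is false → out
[3] lift (6,6): star map gives 2.29180; window check 0.7 ≤ 2.29180 < 1.7 is false → out
[4] lift (1,-1): star map gives 1.61803; window check 0.7 ≤ 1.61803 < 1.7 is true → IN Λ
[5] lift (-5,-8): star map gives -0.05573; window check 0.7 ≤ -0.05573 < 1.7 is false → out
[6] lift (12,17): star map gives 1.49342; window check 0.7 ≤ 1.49342 < 1.7 is true → IN Λ
[7] lift (-2,-6): star map gives 1.70820; window check 0.7 ≤ 1.70820 < 1.7 is false → out
[8] lift (5,6): star map gives 1.29180; window check 0.7 ≤ 1.29180 < 1.7 is true → IN Λ
[9] lift (15,9): star map gives 9.43769; window check 0.7 ≤ 9.43769 < 1.7 is false → out

4, 6, 8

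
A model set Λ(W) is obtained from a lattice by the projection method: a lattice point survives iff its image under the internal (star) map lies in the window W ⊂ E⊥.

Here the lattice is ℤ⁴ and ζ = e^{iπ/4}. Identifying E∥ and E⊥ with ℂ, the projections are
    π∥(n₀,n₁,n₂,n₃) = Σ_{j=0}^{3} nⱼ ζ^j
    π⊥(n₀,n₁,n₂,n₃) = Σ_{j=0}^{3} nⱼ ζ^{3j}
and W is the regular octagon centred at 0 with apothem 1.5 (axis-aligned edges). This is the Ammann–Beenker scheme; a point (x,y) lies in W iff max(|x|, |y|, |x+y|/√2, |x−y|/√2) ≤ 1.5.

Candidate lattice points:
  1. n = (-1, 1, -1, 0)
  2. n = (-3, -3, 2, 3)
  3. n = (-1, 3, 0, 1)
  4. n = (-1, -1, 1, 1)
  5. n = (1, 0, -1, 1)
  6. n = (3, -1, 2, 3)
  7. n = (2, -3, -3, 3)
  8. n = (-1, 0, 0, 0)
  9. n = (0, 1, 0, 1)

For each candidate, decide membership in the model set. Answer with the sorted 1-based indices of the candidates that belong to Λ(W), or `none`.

4, 8, 9

Internal map: ζ^{3j} for j=0..3 gives (1,0), (−√2/2,√2/2), (0,−1), (√2/2,√2/2).
candidate 1: n = (-1, 1, -1, 0) → π⊥ ≈ (-1.70711, +1.70711); max(|x|,|y|,|x±y|/√2) = 2.41421 > 1.5 ⇒ ∉ W
candidate 2: n = (-3, -3, 2, 3) → π⊥ ≈ (+1.24264, -2.00000); max(|x|,|y|,|x±y|/√2) = 2.29289 > 1.5 ⇒ ∉ W
candidate 3: n = (-1, 3, 0, 1) → π⊥ ≈ (-2.41421, +2.82843); max(|x|,|y|,|x±y|/√2) = 3.70711 > 1.5 ⇒ ∉ W
candidate 4: n = (-1, -1, 1, 1) → π⊥ ≈ (+0.41421, -1.00000); max(|x|,|y|,|x±y|/√2) = 1.00000 ≤ 1.5 ⇒ ∈ W
candidate 5: n = (1, 0, -1, 1) → π⊥ ≈ (+1.70711, +1.70711); max(|x|,|y|,|x±y|/√2) = 2.41421 > 1.5 ⇒ ∉ W
candidate 6: n = (3, -1, 2, 3) → π⊥ ≈ (+5.82843, -0.58579); max(|x|,|y|,|x±y|/√2) = 5.82843 > 1.5 ⇒ ∉ W
candidate 7: n = (2, -3, -3, 3) → π⊥ ≈ (+6.24264, +3.00000); max(|x|,|y|,|x±y|/√2) = 6.53553 > 1.5 ⇒ ∉ W
candidate 8: n = (-1, 0, 0, 0) → π⊥ ≈ (-1.00000, +0.00000); max(|x|,|y|,|x±y|/√2) = 1.00000 ≤ 1.5 ⇒ ∈ W
candidate 9: n = (0, 1, 0, 1) → π⊥ ≈ (+0.00000, +1.41421); max(|x|,|y|,|x±y|/√2) = 1.41421 ≤ 1.5 ⇒ ∈ W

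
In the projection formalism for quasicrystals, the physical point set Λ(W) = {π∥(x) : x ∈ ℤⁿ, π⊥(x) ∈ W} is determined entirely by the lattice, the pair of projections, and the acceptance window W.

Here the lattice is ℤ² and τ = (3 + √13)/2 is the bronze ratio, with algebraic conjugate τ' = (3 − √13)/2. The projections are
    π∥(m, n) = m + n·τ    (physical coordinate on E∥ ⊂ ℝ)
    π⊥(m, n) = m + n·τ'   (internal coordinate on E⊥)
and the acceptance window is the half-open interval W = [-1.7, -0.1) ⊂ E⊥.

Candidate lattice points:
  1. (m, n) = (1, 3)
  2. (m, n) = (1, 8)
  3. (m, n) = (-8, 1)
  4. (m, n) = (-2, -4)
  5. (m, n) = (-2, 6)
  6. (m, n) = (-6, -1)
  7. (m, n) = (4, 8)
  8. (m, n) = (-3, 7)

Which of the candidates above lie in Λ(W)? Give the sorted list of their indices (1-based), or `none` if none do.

2, 4

Compute τ' = (3−√13)/2 = -0.30278, so π⊥(m,n) = m -0.30278·n.
[1] lift (1,3): star map gives 0.09167; window check -1.7 ≤ 0.09167 < -0.1 is false → out
[2] lift (1,8): star map gives -1.42221; window check -1.7 ≤ -1.42221 < -0.1 is true → IN Λ
[3] lift (-8,1): star map gives -8.30278; window check -1.7 ≤ -8.30278 < -0.1 is false → out
[4] lift (-2,-4): star map gives -0.78890; window check -1.7 ≤ -0.78890 < -0.1 is true → IN Λ
[5] lift (-2,6): star map gives -3.81665; window check -1.7 ≤ -3.81665 < -0.1 is false → out
[6] lift (-6,-1): star map gives -5.69722; window check -1.7 ≤ -5.69722 < -0.1 is false → out
[7] lift (4,8): star map gives 1.57779; window check -1.7 ≤ 1.57779 < -0.1 is false → out
[8] lift (-3,7): star map gives -5.11943; window check -1.7 ≤ -5.11943 < -0.1 is false → out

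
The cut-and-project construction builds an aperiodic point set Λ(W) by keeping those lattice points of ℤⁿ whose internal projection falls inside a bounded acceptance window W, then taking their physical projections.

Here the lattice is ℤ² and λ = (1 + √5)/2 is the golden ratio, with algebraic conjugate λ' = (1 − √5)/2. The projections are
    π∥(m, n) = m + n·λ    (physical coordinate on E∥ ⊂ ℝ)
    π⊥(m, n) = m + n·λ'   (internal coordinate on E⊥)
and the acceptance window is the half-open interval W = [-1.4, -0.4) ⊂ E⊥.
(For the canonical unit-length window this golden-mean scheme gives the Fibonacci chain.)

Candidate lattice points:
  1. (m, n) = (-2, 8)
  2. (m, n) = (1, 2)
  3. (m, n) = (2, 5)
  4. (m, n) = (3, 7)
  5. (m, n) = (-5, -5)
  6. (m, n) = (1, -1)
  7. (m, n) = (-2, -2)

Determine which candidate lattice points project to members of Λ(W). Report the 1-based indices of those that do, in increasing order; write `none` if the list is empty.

3, 4, 7

λ' = (1−√5)/2 ≈ -0.6180.
#1 (-2,8): internal coord -2 + (8)·λ' = -6.9443; -6.9443 ∉ [-1.4, -0.4) → out
#2 (1,2): internal coord 1 + (2)·λ' = -0.2361; -0.2361 ∉ [-1.4, -0.4) → out
#3 (2,5): internal coord 2 + (5)·λ' = -1.0902; -1.0902 ∈ [-1.4, -0.4) → IN Λ
#4 (3,7): internal coord 3 + (7)·λ' = -1.3262; -1.3262 ∈ [-1.4, -0.4) → IN Λ
#5 (-5,-5): internal coord -5 + (-5)·λ' = -1.9098; -1.9098 ∉ [-1.4, -0.4) → out
#6 (1,-1): internal coord 1 + (-1)·λ' = +1.6180; +1.6180 ∉ [-1.4, -0.4) → out
#7 (-2,-2): internal coord -2 + (-2)·λ' = -0.7639; -0.7639 ∈ [-1.4, -0.4) → IN Λ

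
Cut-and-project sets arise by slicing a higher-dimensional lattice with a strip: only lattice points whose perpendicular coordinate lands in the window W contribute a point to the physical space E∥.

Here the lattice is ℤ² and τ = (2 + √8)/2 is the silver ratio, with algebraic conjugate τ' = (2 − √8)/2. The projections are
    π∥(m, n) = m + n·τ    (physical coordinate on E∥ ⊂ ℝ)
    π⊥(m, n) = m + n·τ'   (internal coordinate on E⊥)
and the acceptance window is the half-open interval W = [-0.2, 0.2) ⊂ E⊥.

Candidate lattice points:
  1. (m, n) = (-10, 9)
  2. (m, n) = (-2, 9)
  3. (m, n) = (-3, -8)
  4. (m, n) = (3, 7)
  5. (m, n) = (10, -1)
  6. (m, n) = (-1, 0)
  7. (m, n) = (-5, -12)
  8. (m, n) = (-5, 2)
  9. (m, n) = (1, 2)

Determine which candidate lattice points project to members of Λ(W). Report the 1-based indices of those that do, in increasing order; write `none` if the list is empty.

Compute τ' = (2−√8)/2 = -0.414214, so π⊥(m,n) = m -0.414214·n.
candidate 1: (m,n)=(-10,9) → π∥ = -10+9·τ ≈ 11.727922, π⊥ = -10+9·τ' ≈ -13.727922 ∉ [-0.2, 0.2) ⇒ out
candidate 2: (m,n)=(-2,9) → π∥ = -2+9·τ ≈ 19.727922, π⊥ = -2+9·τ' ≈ -5.727922 ∉ [-0.2, 0.2) ⇒ out
candidate 3: (m,n)=(-3,-8) → π∥ = -3-8·τ ≈ -22.313708, π⊥ = -3-8·τ' ≈ 0.313708 ∉ [-0.2, 0.2) ⇒ out
candidate 4: (m,n)=(3,7) → π∥ = 3+7·τ ≈ 19.899495, π⊥ = 3+7·τ' ≈ 0.100505 ∈ [-0.2, 0.2) ⇒ IN Λ
candidate 5: (m,n)=(10,-1) → π∥ = 10-1·τ ≈ 7.585786, π⊥ = 10-1·τ' ≈ 10.414214 ∉ [-0.2, 0.2) ⇒ out
candidate 6: (m,n)=(-1,0) → π∥ = -1+0·τ ≈ -1.000000, π⊥ = -1+0·τ' ≈ -1.000000 ∉ [-0.2, 0.2) ⇒ out
candidate 7: (m,n)=(-5,-12) → π∥ = -5-12·τ ≈ -33.970563, π⊥ = -5-12·τ' ≈ -0.029437 ∈ [-0.2, 0.2) ⇒ IN Λ
candidate 8: (m,n)=(-5,2) → π∥ = -5+2·τ ≈ -0.171573, π⊥ = -5+2·τ' ≈ -5.828427 ∉ [-0.2, 0.2) ⇒ out
candidate 9: (m,n)=(1,2) → π∥ = 1+2·τ ≈ 5.828427, π⊥ = 1+2·τ' ≈ 0.171573 ∈ [-0.2, 0.2) ⇒ IN Λ

4, 7, 9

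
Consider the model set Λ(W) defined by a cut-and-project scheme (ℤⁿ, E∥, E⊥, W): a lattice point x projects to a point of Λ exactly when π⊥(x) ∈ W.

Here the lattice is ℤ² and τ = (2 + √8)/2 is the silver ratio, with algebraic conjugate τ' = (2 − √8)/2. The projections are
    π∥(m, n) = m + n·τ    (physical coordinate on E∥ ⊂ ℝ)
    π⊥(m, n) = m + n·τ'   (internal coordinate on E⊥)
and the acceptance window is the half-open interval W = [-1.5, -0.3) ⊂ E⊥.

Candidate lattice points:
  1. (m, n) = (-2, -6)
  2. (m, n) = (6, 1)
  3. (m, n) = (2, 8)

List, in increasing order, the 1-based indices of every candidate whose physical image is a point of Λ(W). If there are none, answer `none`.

3

τ' = (2−√8)/2 ≈ -0.41421.
candidate 1: (m,n)=(-2,-6) → π∥ = -2-6·τ ≈ -16.48528, π⊥ = -2-6·τ' ≈ 0.48528 ∉ [-1.5, -0.3) ⇒ out
candidate 2: (m,n)=(6,1) → π∥ = 6+1·τ ≈ 8.41421, π⊥ = 6+1·τ' ≈ 5.58579 ∉ [-1.5, -0.3) ⇒ out
candidate 3: (m,n)=(2,8) → π∥ = 2+8·τ ≈ 21.31371, π⊥ = 2+8·τ' ≈ -1.31371 ∈ [-1.5, -0.3) ⇒ IN Λ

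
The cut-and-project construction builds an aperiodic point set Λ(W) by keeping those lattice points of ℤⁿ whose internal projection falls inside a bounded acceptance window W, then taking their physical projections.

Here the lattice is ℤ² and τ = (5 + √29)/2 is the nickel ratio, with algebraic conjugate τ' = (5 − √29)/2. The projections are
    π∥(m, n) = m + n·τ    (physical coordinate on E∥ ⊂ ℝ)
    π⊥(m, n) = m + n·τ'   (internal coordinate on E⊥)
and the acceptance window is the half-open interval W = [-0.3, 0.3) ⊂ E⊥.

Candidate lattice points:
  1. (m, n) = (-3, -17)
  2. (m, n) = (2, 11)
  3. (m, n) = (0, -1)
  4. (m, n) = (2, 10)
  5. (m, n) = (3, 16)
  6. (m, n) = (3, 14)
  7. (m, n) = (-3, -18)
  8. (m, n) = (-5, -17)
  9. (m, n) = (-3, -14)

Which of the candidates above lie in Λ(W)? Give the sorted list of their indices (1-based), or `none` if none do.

1, 2, 3, 4, 5

τ' = (5−√29)/2 ≈ -0.192582.
#1 (-3,-17): internal coord -3 + (-17)·τ' = +0.273901; +0.273901 ∈ [-0.3, 0.3) → IN Λ
#2 (2,11): internal coord 2 + (11)·τ' = -0.118406; -0.118406 ∈ [-0.3, 0.3) → IN Λ
#3 (0,-1): internal coord 0 + (-1)·τ' = +0.192582; +0.192582 ∈ [-0.3, 0.3) → IN Λ
#4 (2,10): internal coord 2 + (10)·τ' = +0.074176; +0.074176 ∈ [-0.3, 0.3) → IN Λ
#5 (3,16): internal coord 3 + (16)·τ' = -0.081318; -0.081318 ∈ [-0.3, 0.3) → IN Λ
#6 (3,14): internal coord 3 + (14)·τ' = +0.303846; +0.303846 ∉ [-0.3, 0.3) → out
#7 (-3,-18): internal coord -3 + (-18)·τ' = +0.466483; +0.466483 ∉ [-0.3, 0.3) → out
#8 (-5,-17): internal coord -5 + (-17)·τ' = -1.726099; -1.726099 ∉ [-0.3, 0.3) → out
#9 (-3,-14): internal coord -3 + (-14)·τ' = -0.303846; -0.303846 ∉ [-0.3, 0.3) → out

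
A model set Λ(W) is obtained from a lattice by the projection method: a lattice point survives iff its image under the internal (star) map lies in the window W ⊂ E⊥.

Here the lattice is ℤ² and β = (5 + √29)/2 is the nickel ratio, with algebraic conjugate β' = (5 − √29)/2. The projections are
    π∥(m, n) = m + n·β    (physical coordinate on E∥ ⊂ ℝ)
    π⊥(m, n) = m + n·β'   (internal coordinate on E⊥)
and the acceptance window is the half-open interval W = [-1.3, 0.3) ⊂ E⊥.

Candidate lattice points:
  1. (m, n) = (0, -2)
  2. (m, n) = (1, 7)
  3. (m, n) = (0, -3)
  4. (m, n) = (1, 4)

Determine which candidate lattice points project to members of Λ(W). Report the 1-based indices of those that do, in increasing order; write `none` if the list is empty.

Numerically β ≈ 5.19258 and β' = −1/β ≈ -0.19258.
[1] lift (0,-2): star map gives 0.38516; window check -1.3 ≤ 0.38516 < 0.3 is false → out
[2] lift (1,7): star map gives -0.34808; window check -1.3 ≤ -0.34808 < 0.3 is true → IN Λ
[3] lift (0,-3): star map gives 0.57775; window check -1.3 ≤ 0.57775 < 0.3 is false → out
[4] lift (1,4): star map gives 0.22967; window check -1.3 ≤ 0.22967 < 0.3 is true → IN Λ

2, 4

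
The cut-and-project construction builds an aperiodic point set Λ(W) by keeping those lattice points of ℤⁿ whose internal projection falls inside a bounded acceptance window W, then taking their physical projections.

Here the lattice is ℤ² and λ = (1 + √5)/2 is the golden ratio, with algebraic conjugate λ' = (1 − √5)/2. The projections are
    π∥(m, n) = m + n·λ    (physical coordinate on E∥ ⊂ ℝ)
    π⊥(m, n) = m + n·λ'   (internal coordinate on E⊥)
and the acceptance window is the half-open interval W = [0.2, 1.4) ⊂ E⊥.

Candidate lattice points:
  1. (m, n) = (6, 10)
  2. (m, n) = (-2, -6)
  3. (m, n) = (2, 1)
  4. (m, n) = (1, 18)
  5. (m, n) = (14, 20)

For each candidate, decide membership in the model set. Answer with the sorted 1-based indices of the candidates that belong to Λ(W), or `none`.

Compute λ' = (1−√5)/2 = -0.618034, so π⊥(m,n) = m -0.618034·n.
#1 (6,10): internal coord 6 + (10)·λ' = -0.180340; -0.180340 ∉ [0.2, 1.4) → out
#2 (-2,-6): internal coord -2 + (-6)·λ' = +1.708204; +1.708204 ∉ [0.2, 1.4) → out
#3 (2,1): internal coord 2 + (1)·λ' = +1.381966; +1.381966 ∈ [0.2, 1.4) → IN Λ
#4 (1,18): internal coord 1 + (18)·λ' = -10.124612; -10.124612 ∉ [0.2, 1.4) → out
#5 (14,20): internal coord 14 + (20)·λ' = +1.639320; +1.639320 ∉ [0.2, 1.4) → out

3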